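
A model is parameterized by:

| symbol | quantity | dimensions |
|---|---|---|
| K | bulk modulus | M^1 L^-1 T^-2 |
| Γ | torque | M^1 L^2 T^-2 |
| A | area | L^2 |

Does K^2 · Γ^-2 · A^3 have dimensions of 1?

Sum the exponent of each base dimension across the product:
  M: 2·[K]_M − 2·[Γ]_M + 3·[A]_M = 2·(1) − 2·(1) + 3·(0) = 0
  L: 2·[K]_L − 2·[Γ]_L + 3·[A]_L = 2·(-1) − 2·(2) + 3·(2) = 0
  T: 2·[K]_T − 2·[Γ]_T + 3·[A]_T = 2·(-2) − 2·(-2) + 3·(0) = 0
All base exponents vanish — dimensionless.

yes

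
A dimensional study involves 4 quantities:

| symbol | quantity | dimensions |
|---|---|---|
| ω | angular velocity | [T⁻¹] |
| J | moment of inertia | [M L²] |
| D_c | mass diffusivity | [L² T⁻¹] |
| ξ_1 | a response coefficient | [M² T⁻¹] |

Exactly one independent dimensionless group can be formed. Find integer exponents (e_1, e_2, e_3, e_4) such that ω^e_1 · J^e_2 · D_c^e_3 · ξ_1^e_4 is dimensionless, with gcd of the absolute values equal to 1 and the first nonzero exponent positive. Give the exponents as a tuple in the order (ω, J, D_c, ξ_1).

M: e_1·(0) + e_2·(1) + e_3·(0) + e_4·(2) = 0
L: e_1·(0) + e_2·(2) + e_3·(2) + e_4·(0) = 0
T: e_1·(-1) + e_2·(0) + e_3·(-1) + e_4·(-1) = 0
Solving this homogeneous linear system for the smallest-integer solution (first nonzero entry positive) gives (3, 2, -2, -1).

(3, 2, -2, -1)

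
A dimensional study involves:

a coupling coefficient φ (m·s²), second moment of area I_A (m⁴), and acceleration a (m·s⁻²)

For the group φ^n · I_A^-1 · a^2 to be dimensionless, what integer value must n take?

2

Balance the L exponent: (1)·n from φ, plus −(4) + 2·(1) = -2 from the rest, must sum to zero.
n − 2 = 0, so n = 2.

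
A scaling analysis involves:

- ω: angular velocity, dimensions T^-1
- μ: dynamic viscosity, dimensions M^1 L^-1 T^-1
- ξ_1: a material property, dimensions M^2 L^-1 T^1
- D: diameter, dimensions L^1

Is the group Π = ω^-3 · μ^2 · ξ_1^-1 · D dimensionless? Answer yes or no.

yes

Sum the exponent of each base dimension across the product:
  M: −3·[ω]_M + 2·[μ]_M − [ξ_1]_M + [D]_M = −3·(0) + 2·(1) − (2) + (0) = 0
  L: −3·[ω]_L + 2·[μ]_L − [ξ_1]_L + [D]_L = −3·(0) + 2·(-1) − (-1) + (1) = 0
  T: −3·[ω]_T + 2·[μ]_T − [ξ_1]_T + [D]_T = −3·(-1) + 2·(-1) − (1) + (0) = 0
All base exponents vanish — dimensionless.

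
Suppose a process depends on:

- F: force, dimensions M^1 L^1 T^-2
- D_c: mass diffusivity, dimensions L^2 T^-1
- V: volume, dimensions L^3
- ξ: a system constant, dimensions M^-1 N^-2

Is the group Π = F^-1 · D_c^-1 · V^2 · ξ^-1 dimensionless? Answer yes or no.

no

Sum the exponent of each base dimension across the product:
  M: −[F]_M − [D_c]_M + 2·[V]_M − [ξ]_M = −(1) − (0) + 2·(0) − (-1) = 0
  L: −[F]_L − [D_c]_L + 2·[V]_L − [ξ]_L = −(1) − (2) + 2·(3) − (0) = 3
  T: −[F]_T − [D_c]_T + 2·[V]_T − [ξ]_T = −(-2) − (-1) + 2·(0) − (0) = 3
  N: −[F]_N − [D_c]_N + 2·[V]_N − [ξ]_N = −(0) − (0) + 2·(0) − (-2) = 2
Net dimensions [L³ T³ N²] ≠ [1] — not dimensionless.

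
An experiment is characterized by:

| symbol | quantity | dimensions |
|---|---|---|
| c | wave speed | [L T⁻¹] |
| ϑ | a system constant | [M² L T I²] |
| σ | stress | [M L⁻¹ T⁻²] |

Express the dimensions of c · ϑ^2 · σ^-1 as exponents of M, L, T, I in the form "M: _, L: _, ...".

Collect each base-dimension exponent across the product:
  M: (0) + 2·(2) − (1) = 3
  L: (1) + 2·(1) − (-1) = 4
  T: (-1) + 2·(1) − (-2) = 3
  I: (0) + 2·(2) − (0) = 4
So the dimensions are [M³ L⁴ T³ I⁴].

M: 3, L: 4, T: 3, I: 4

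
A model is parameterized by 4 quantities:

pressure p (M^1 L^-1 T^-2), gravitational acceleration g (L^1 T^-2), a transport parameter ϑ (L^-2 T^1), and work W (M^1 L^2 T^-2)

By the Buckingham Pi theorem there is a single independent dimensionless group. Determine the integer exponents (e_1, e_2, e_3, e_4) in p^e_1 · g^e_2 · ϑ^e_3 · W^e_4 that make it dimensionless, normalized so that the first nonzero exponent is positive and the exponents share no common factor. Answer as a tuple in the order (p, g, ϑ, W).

(1, -1, -2, -1)

M: e_1·(1) + e_2·(0) + e_3·(0) + e_4·(1) = 0
L: e_1·(-1) + e_2·(1) + e_3·(-2) + e_4·(2) = 0
T: e_1·(-2) + e_2·(-2) + e_3·(1) + e_4·(-2) = 0
Solving this homogeneous linear system for the smallest-integer solution (first nonzero entry positive) gives (1, -1, -2, -1).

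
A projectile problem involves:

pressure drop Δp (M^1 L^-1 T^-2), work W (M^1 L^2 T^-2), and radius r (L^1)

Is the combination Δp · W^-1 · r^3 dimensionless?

Sum the exponent of each base dimension across the product:
  M: [Δp]_M − [W]_M + 3·[r]_M = (1) − (1) + 3·(0) = 0
  L: [Δp]_L − [W]_L + 3·[r]_L = (-1) − (2) + 3·(1) = 0
  T: [Δp]_T − [W]_T + 3·[r]_T = (-2) − (-2) + 3·(0) = 0
All base exponents vanish — dimensionless.

yes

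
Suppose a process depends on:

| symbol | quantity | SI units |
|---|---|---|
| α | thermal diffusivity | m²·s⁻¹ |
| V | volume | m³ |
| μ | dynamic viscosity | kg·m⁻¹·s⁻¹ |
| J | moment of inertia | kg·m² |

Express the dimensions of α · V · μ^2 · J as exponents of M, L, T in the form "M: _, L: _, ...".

Collect each base-dimension exponent across the product:
  M: (0) + (0) + 2·(1) + (1) = 3
  L: (2) + (3) + 2·(-1) + (2) = 5
  T: (-1) + (0) + 2·(-1) + (0) = -3
So the dimensions are [M³ L⁵ T⁻³].

M: 3, L: 5, T: -3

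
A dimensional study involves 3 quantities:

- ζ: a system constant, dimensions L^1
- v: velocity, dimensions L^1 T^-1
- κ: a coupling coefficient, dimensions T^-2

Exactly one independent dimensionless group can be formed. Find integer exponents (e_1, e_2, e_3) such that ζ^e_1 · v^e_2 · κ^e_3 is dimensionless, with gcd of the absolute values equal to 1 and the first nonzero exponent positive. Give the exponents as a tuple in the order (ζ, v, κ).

L: e_1·(1) + e_2·(1) + e_3·(0) = 0
T: e_1·(0) + e_2·(-1) + e_3·(-2) = 0
Solving this homogeneous linear system for the smallest-integer solution (first nonzero entry positive) gives (2, -2, 1).

(2, -2, 1)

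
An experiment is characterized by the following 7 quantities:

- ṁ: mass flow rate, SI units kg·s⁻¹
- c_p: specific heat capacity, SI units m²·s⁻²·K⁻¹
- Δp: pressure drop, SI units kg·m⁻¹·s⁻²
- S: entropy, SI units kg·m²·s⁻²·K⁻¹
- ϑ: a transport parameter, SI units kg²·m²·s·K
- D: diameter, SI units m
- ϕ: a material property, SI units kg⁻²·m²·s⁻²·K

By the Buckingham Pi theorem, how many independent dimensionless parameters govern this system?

3

There are 7 variables and 4 base dimensions (M, L, T, Θ).
The dimension matrix has rank 4.
Independent dimensionless groups: 7 − 4 = 3.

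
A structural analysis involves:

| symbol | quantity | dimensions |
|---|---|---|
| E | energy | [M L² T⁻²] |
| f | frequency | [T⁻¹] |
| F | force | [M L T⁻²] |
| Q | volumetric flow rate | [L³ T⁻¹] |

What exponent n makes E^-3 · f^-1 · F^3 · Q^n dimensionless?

1

Balance the L exponent: (3)·n from Q, plus −3·(2) − (0) + 3·(1) = -3 from the rest, must sum to zero.
3n − 3 = 0, so n = 1.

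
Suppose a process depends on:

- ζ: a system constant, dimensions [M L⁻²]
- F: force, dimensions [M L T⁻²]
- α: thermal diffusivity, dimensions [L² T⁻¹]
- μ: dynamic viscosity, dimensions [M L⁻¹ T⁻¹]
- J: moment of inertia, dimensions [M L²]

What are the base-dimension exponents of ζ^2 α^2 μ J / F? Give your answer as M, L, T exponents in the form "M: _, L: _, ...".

M: 3, L: 0, T: -1

Collect each base-dimension exponent across the product:
  M: 2·(1) − (1) + 2·(0) + (1) + (1) = 3
  L: 2·(-2) − (1) + 2·(2) + (-1) + (2) = 0
  T: 2·(0) − (-2) + 2·(-1) + (-1) + (0) = -1
So the dimensions are [M³ T⁻¹].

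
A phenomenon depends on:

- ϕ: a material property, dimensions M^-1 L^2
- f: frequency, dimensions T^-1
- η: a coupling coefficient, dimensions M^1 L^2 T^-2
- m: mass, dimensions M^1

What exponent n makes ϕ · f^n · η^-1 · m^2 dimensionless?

Balance the T exponent: (-1)·n from f, plus (0) − (-2) + 2·(0) = 2 from the rest, must sum to zero.
−n + 2 = 0, so n = 2.

2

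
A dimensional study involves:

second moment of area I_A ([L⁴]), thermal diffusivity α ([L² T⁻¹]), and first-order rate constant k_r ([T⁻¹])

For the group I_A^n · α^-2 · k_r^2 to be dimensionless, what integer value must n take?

Balance the L exponent: (4)·n from I_A, plus −2·(2) + 2·(0) = -4 from the rest, must sum to zero.
4n − 4 = 0, so n = 1.

1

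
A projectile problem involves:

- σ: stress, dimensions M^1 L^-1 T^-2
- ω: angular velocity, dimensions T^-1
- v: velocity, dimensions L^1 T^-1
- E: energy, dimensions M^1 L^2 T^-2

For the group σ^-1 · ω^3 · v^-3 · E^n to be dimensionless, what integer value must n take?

1

Balance the M exponent: (1)·n from E, plus −(1) + 3·(0) − 3·(0) = -1 from the rest, must sum to zero.
n − 1 = 0, so n = 1.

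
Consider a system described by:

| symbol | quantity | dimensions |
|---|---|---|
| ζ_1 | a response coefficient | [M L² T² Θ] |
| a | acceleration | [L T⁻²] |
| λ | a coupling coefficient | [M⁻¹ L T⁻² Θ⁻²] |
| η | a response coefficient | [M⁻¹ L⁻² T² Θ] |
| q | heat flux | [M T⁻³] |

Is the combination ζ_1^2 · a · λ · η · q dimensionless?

Sum the exponent of each base dimension across the product:
  M: 2·[ζ_1]_M + [a]_M + [λ]_M + [η]_M + [q]_M = 2·(1) + (0) + (-1) + (-1) + (1) = 1
  L: 2·[ζ_1]_L + [a]_L + [λ]_L + [η]_L + [q]_L = 2·(2) + (1) + (1) + (-2) + (0) = 4
  T: 2·[ζ_1]_T + [a]_T + [λ]_T + [η]_T + [q]_T = 2·(2) + (-2) + (-2) + (2) + (-3) = -1
  Θ: 2·[ζ_1]_Θ + [a]_Θ + [λ]_Θ + [η]_Θ + [q]_Θ = 2·(1) + (0) + (-2) + (1) + (0) = 1
Net dimensions [M L⁴ T⁻¹ Θ] ≠ [1] — not dimensionless.

no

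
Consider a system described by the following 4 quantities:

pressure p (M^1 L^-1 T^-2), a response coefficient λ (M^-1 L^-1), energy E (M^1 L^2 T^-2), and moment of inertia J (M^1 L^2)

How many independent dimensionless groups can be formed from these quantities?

There are 4 variables and 3 base dimensions (M, L, T).
The dimension matrix has rank 3.
Independent dimensionless groups: 4 − 3 = 1.

1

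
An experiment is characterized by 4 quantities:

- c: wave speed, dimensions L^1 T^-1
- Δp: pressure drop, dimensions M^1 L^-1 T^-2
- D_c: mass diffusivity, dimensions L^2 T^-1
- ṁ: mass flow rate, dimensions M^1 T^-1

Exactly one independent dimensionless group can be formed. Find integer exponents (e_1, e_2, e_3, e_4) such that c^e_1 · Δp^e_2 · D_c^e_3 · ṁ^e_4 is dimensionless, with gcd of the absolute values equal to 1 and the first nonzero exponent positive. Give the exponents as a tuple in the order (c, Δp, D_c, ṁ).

M: e_1·(0) + e_2·(1) + e_3·(0) + e_4·(1) = 0
L: e_1·(1) + e_2·(-1) + e_3·(2) + e_4·(0) = 0
T: e_1·(-1) + e_2·(-2) + e_3·(-1) + e_4·(-1) = 0
Solving this homogeneous linear system for the smallest-integer solution (first nonzero entry positive) gives (3, -1, -2, 1).

(3, -1, -2, 1)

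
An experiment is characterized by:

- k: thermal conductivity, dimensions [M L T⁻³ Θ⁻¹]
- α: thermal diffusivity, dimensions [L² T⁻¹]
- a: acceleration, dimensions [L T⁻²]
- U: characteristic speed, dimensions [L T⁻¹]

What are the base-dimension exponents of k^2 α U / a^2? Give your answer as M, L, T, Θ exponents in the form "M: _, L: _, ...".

Collect each base-dimension exponent across the product:
  M: 2·(1) + (0) − 2·(0) + (0) = 2
  L: 2·(1) + (2) − 2·(1) + (1) = 3
  T: 2·(-3) + (-1) − 2·(-2) + (-1) = -4
  Θ: 2·(-1) + (0) − 2·(0) + (0) = -2
So the dimensions are [M² L³ T⁻⁴ Θ⁻²].

M: 2, L: 3, T: -4, Θ: -2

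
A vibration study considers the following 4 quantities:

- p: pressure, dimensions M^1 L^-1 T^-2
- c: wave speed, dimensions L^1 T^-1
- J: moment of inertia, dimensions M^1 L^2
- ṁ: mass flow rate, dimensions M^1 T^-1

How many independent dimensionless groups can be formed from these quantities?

1

There are 4 variables and 3 base dimensions (M, L, T).
The dimension matrix has rank 3.
Independent dimensionless groups: 4 − 3 = 1.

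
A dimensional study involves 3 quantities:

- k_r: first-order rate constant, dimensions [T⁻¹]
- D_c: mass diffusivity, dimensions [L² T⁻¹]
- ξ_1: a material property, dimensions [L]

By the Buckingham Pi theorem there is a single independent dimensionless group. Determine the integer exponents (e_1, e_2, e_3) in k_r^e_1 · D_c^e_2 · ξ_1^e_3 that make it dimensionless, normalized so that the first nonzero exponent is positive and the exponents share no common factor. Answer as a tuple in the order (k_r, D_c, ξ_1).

(1, -1, 2)

L: e_1·(0) + e_2·(2) + e_3·(1) = 0
T: e_1·(-1) + e_2·(-1) + e_3·(0) = 0
Solving this homogeneous linear system for the smallest-integer solution (first nonzero entry positive) gives (1, -1, 2).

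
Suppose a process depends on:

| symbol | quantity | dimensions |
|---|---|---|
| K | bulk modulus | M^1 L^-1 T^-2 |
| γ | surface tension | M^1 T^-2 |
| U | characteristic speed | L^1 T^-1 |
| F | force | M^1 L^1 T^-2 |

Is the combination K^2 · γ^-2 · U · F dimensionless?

Sum the exponent of each base dimension across the product:
  M: 2·[K]_M − 2·[γ]_M + [U]_M + [F]_M = 2·(1) − 2·(1) + (0) + (1) = 1
  L: 2·[K]_L − 2·[γ]_L + [U]_L + [F]_L = 2·(-1) − 2·(0) + (1) + (1) = 0
  T: 2·[K]_T − 2·[γ]_T + [U]_T + [F]_T = 2·(-2) − 2·(-2) + (-1) + (-2) = -3
Net dimensions [M T⁻³] ≠ [1] — not dimensionless.

no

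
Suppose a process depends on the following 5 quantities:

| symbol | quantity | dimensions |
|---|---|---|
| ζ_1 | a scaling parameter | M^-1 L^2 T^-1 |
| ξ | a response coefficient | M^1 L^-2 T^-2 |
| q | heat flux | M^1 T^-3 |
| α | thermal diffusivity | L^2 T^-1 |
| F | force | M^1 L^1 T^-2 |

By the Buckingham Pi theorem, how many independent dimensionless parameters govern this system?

There are 5 variables and 3 base dimensions (M, L, T).
The dimension matrix has rank 3.
Independent dimensionless groups: 5 − 3 = 2.

2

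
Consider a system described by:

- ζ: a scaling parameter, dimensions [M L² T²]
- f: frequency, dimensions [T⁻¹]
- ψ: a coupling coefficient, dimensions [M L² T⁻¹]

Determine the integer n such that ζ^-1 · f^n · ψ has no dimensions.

Balance the T exponent: (-1)·n from f, plus −(2) + (-1) = -3 from the rest, must sum to zero.
−n − 3 = 0, so n = -3.

-3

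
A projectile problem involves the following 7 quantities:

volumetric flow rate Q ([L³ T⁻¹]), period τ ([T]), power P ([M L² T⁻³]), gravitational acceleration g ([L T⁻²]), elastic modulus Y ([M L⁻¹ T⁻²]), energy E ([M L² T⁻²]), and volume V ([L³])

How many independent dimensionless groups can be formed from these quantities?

There are 7 variables and 3 base dimensions (M, L, T).
The dimension matrix has rank 3.
Independent dimensionless groups: 7 − 3 = 4.

4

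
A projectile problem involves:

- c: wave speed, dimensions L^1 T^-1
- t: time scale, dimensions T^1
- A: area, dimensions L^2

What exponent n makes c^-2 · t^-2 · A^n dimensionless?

Balance the L exponent: (2)·n from A, plus −2·(1) − 2·(0) = -2 from the rest, must sum to zero.
2n − 2 = 0, so n = 1.

1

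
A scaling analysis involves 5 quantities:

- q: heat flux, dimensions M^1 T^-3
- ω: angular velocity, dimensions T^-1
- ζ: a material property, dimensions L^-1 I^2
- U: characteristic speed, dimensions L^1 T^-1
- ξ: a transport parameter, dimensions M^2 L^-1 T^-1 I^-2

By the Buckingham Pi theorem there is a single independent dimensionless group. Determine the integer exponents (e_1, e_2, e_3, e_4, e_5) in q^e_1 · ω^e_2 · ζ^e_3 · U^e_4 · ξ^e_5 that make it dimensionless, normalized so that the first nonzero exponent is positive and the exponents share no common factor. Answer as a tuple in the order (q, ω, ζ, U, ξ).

(2, -3, -1, -2, -1)

M: e_1·(1) + e_2·(0) + e_3·(0) + e_4·(0) + e_5·(2) = 0
L: e_1·(0) + e_2·(0) + e_3·(-1) + e_4·(1) + e_5·(-1) = 0
T: e_1·(-3) + e_2·(-1) + e_3·(0) + e_4·(-1) + e_5·(-1) = 0
I: e_1·(0) + e_2·(0) + e_3·(2) + e_4·(0) + e_5·(-2) = 0
Solving this homogeneous linear system for the smallest-integer solution (first nonzero entry positive) gives (2, -3, -1, -2, -1).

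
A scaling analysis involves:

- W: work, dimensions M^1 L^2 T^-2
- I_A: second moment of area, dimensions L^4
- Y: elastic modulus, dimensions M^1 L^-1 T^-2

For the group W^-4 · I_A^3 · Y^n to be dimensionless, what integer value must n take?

Balance the M exponent: (1)·n from Y, plus −4·(1) + 3·(0) = -4 from the rest, must sum to zero.
n − 4 = 0, so n = 4.

4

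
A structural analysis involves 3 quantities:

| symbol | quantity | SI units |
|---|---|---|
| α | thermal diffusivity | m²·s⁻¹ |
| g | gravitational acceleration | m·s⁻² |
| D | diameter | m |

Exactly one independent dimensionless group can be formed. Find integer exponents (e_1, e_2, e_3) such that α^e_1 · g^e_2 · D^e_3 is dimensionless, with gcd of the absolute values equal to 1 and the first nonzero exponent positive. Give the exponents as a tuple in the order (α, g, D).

L: e_1·(2) + e_2·(1) + e_3·(1) = 0
T: e_1·(-1) + e_2·(-2) + e_3·(0) = 0
Solving this homogeneous linear system for the smallest-integer solution (first nonzero entry positive) gives (2, -1, -3).

(2, -1, -3)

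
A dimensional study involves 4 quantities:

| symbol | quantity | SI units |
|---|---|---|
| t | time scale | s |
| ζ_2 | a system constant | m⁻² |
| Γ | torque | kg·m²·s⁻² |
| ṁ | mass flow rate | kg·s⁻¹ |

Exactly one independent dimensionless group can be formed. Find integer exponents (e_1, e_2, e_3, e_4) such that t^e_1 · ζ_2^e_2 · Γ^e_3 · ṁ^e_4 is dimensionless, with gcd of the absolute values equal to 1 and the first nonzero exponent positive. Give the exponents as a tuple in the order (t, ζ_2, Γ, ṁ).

M: e_1·(0) + e_2·(0) + e_3·(1) + e_4·(1) = 0
L: e_1·(0) + e_2·(-2) + e_3·(2) + e_4·(0) = 0
T: e_1·(1) + e_2·(0) + e_3·(-2) + e_4·(-1) = 0
Solving this homogeneous linear system for the smallest-integer solution (first nonzero entry positive) gives (1, 1, 1, -1).

(1, 1, 1, -1)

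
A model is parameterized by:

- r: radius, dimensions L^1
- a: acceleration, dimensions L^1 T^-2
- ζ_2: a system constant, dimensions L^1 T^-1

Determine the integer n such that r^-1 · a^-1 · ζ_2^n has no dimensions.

2

Balance the L exponent: (1)·n from ζ_2, plus −(1) − (1) = -2 from the rest, must sum to zero.
n − 2 = 0, so n = 2.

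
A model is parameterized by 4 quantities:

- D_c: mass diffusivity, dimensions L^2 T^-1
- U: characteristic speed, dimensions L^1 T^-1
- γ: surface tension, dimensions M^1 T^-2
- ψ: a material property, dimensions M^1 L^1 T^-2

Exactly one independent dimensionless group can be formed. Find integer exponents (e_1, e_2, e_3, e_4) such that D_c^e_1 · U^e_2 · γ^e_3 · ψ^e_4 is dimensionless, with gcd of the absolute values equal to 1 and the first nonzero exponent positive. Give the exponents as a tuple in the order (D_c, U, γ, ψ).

(1, -1, 1, -1)

M: e_1·(0) + e_2·(0) + e_3·(1) + e_4·(1) = 0
L: e_1·(2) + e_2·(1) + e_3·(0) + e_4·(1) = 0
T: e_1·(-1) + e_2·(-1) + e_3·(-2) + e_4·(-2) = 0
Solving this homogeneous linear system for the smallest-integer solution (first nonzero entry positive) gives (1, -1, 1, -1).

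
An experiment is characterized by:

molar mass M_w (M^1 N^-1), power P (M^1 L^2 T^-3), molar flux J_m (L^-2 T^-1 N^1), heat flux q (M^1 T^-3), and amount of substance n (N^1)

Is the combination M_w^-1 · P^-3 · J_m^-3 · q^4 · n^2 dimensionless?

Sum the exponent of each base dimension across the product:
  M: −[M_w]_M − 3·[P]_M − 3·[J_m]_M + 4·[q]_M + 2·[n]_M = −(1) − 3·(1) − 3·(0) + 4·(1) + 2·(0) = 0
  L: −[M_w]_L − 3·[P]_L − 3·[J_m]_L + 4·[q]_L + 2·[n]_L = −(0) − 3·(2) − 3·(-2) + 4·(0) + 2·(0) = 0
  T: −[M_w]_T − 3·[P]_T − 3·[J_m]_T + 4·[q]_T + 2·[n]_T = −(0) − 3·(-3) − 3·(-1) + 4·(-3) + 2·(0) = 0
  N: −[M_w]_N − 3·[P]_N − 3·[J_m]_N + 4·[q]_N + 2·[n]_N = −(-1) − 3·(0) − 3·(1) + 4·(0) + 2·(1) = 0
All base exponents vanish — dimensionless.

yes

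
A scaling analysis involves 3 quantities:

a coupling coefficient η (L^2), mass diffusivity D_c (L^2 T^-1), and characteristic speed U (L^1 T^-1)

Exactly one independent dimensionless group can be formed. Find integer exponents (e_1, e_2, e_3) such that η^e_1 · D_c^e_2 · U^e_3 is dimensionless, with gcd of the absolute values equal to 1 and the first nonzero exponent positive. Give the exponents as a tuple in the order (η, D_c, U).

(1, -2, 2)

L: e_1·(2) + e_2·(2) + e_3·(1) = 0
T: e_1·(0) + e_2·(-1) + e_3·(-1) = 0
Solving this homogeneous linear system for the smallest-integer solution (first nonzero entry positive) gives (1, -2, 2).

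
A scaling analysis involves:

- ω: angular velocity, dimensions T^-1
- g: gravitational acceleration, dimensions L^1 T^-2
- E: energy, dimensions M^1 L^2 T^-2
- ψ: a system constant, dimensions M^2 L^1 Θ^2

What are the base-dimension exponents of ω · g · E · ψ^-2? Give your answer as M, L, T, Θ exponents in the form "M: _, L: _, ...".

M: -3, L: 1, T: -5, Θ: -4

Collect each base-dimension exponent across the product:
  M: (0) + (0) + (1) − 2·(2) = -3
  L: (0) + (1) + (2) − 2·(1) = 1
  T: (-1) + (-2) + (-2) − 2·(0) = -5
  Θ: (0) + (0) + (0) − 2·(2) = -4
So the dimensions are [M⁻³ L T⁻⁵ Θ⁻⁴].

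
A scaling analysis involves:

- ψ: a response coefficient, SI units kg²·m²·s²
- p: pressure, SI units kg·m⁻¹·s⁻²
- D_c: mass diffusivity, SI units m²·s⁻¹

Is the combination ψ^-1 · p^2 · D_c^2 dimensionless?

Sum the exponent of each base dimension across the product:
  M: −[ψ]_M + 2·[p]_M + 2·[D_c]_M = −(2) + 2·(1) + 2·(0) = 0
  L: −[ψ]_L + 2·[p]_L + 2·[D_c]_L = −(2) + 2·(-1) + 2·(2) = 0
  T: −[ψ]_T + 2·[p]_T + 2·[D_c]_T = −(2) + 2·(-2) + 2·(-1) = -8
Net dimensions [T⁻⁸] ≠ [1] — not dimensionless.

no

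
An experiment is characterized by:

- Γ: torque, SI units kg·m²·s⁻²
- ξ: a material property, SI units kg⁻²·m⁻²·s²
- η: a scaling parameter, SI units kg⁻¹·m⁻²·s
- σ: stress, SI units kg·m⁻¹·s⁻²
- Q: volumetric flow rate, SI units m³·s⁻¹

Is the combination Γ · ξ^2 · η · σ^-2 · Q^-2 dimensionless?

no

Sum the exponent of each base dimension across the product:
  M: [Γ]_M + 2·[ξ]_M + [η]_M − 2·[σ]_M − 2·[Q]_M = (1) + 2·(-2) + (-1) − 2·(1) − 2·(0) = -6
  L: [Γ]_L + 2·[ξ]_L + [η]_L − 2·[σ]_L − 2·[Q]_L = (2) + 2·(-2) + (-2) − 2·(-1) − 2·(3) = -8
  T: [Γ]_T + 2·[ξ]_T + [η]_T − 2·[σ]_T − 2·[Q]_T = (-2) + 2·(2) + (1) − 2·(-2) − 2·(-1) = 9
Net dimensions [M⁻⁶ L⁻⁸ T⁹] ≠ [1] — not dimensionless.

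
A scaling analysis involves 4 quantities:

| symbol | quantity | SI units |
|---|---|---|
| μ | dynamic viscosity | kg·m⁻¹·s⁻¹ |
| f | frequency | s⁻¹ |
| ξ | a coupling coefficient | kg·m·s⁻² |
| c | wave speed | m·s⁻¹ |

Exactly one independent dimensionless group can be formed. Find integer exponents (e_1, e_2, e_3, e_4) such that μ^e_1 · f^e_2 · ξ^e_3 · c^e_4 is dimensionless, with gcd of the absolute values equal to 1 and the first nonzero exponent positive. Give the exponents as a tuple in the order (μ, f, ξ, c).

M: e_1·(1) + e_2·(0) + e_3·(1) + e_4·(0) = 0
L: e_1·(-1) + e_2·(0) + e_3·(1) + e_4·(1) = 0
T: e_1·(-1) + e_2·(-1) + e_3·(-2) + e_4·(-1) = 0
Solving this homogeneous linear system for the smallest-integer solution (first nonzero entry positive) gives (1, -1, -1, 2).

(1, -1, -1, 2)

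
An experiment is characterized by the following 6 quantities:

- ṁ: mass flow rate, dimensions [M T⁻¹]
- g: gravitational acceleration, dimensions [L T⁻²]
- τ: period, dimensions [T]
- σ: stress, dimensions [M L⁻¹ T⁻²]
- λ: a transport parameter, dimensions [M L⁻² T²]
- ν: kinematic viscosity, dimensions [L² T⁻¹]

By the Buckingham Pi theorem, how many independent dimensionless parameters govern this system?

3

There are 6 variables and 3 base dimensions (M, L, T).
The dimension matrix has rank 3.
Independent dimensionless groups: 6 − 3 = 3.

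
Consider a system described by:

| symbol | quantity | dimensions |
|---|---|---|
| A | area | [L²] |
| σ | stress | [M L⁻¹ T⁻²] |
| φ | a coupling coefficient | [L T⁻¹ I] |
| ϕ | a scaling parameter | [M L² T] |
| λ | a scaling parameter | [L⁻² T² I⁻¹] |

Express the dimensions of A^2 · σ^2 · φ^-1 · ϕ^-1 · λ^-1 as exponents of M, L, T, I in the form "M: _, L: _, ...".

Collect each base-dimension exponent across the product:
  M: 2·(0) + 2·(1) − (0) − (1) − (0) = 1
  L: 2·(2) + 2·(-1) − (1) − (2) − (-2) = 1
  T: 2·(0) + 2·(-2) − (-1) − (1) − (2) = -6
  I: 2·(0) + 2·(0) − (1) − (0) − (-1) = 0
So the dimensions are [M L T⁻⁶].

M: 1, L: 1, T: -6, I: 0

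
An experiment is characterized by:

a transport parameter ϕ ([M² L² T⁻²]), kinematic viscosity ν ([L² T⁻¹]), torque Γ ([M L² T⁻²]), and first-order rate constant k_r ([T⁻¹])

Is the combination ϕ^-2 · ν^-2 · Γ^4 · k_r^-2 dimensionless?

Sum the exponent of each base dimension across the product:
  M: −2·[ϕ]_M − 2·[ν]_M + 4·[Γ]_M − 2·[k_r]_M = −2·(2) − 2·(0) + 4·(1) − 2·(0) = 0
  L: −2·[ϕ]_L − 2·[ν]_L + 4·[Γ]_L − 2·[k_r]_L = −2·(2) − 2·(2) + 4·(2) − 2·(0) = 0
  T: −2·[ϕ]_T − 2·[ν]_T + 4·[Γ]_T − 2·[k_r]_T = −2·(-2) − 2·(-1) + 4·(-2) − 2·(-1) = 0
All base exponents vanish — dimensionless.

yes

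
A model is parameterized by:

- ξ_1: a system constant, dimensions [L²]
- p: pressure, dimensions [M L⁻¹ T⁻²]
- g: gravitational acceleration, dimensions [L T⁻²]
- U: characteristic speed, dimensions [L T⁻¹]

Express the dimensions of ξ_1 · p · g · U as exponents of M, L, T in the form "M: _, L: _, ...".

M: 1, L: 3, T: -5

Collect each base-dimension exponent across the product:
  M: (0) + (1) + (0) + (0) = 1
  L: (2) + (-1) + (1) + (1) = 3
  T: (0) + (-2) + (-2) + (-1) = -5
So the dimensions are [M L³ T⁻⁵].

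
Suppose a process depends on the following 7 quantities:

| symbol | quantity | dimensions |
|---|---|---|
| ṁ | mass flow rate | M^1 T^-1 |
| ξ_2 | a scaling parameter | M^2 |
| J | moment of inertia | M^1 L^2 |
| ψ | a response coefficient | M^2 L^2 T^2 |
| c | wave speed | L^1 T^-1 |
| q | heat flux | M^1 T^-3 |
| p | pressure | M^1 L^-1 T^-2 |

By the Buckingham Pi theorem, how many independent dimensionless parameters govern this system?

4

There are 7 variables and 3 base dimensions (M, L, T).
The dimension matrix has rank 3.
Independent dimensionless groups: 7 − 3 = 4.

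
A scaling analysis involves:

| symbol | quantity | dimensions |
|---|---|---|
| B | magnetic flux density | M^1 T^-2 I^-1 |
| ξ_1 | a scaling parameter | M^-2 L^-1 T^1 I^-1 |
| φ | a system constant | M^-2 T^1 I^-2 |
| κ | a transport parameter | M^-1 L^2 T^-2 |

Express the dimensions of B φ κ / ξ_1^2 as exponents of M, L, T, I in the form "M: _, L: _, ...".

Collect each base-dimension exponent across the product:
  M: (1) − 2·(-2) + (-2) + (-1) = 2
  L: (0) − 2·(-1) + (0) + (2) = 4
  T: (-2) − 2·(1) + (1) + (-2) = -5
  I: (-1) − 2·(-1) + (-2) + (0) = -1
So the dimensions are [M² L⁴ T⁻⁵ I⁻¹].

M: 2, L: 4, T: -5, I: -1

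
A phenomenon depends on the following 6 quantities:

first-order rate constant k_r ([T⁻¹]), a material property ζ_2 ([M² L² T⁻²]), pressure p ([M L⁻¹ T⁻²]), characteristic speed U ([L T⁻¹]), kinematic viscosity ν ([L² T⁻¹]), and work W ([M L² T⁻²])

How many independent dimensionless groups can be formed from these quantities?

3

There are 6 variables and 3 base dimensions (M, L, T).
The dimension matrix has rank 3.
Independent dimensionless groups: 6 − 3 = 3.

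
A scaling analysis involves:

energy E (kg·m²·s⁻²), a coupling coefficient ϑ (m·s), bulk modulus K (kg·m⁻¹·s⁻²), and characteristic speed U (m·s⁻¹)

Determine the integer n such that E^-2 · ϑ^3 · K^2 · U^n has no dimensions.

Balance the L exponent: (1)·n from U, plus −2·(2) + 3·(1) + 2·(-1) = -3 from the rest, must sum to zero.
n − 3 = 0, so n = 3.

3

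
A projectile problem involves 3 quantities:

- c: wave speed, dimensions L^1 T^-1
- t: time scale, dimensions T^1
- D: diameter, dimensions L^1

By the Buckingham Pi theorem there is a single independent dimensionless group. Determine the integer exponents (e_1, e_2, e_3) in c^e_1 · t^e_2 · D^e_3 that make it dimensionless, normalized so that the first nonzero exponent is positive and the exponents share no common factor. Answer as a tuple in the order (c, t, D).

L: e_1·(1) + e_2·(0) + e_3·(1) = 0
T: e_1·(-1) + e_2·(1) + e_3·(0) = 0
Solving this homogeneous linear system for the smallest-integer solution (first nonzero entry positive) gives (1, 1, -1).

(1, 1, -1)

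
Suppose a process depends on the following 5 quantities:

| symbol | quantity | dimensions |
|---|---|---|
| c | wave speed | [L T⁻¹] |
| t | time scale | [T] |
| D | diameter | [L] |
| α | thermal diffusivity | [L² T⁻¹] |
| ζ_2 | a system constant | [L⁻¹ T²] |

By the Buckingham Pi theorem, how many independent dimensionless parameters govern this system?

3

There are 5 variables and 2 base dimensions (L, T).
The dimension matrix has rank 2.
Independent dimensionless groups: 5 − 2 = 3.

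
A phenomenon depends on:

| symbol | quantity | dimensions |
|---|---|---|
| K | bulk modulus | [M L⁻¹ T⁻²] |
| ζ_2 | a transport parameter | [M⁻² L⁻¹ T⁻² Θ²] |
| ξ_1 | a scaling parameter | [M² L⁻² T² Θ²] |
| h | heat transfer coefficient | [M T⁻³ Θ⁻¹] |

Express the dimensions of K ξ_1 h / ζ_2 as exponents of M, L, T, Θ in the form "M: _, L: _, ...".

M: 6, L: -2, T: -1, Θ: -1

Collect each base-dimension exponent across the product:
  M: (1) − (-2) + (2) + (1) = 6
  L: (-1) − (-1) + (-2) + (0) = -2
  T: (-2) − (-2) + (2) + (-3) = -1
  Θ: (0) − (2) + (2) + (-1) = -1
So the dimensions are [M⁶ L⁻² T⁻¹ Θ⁻¹].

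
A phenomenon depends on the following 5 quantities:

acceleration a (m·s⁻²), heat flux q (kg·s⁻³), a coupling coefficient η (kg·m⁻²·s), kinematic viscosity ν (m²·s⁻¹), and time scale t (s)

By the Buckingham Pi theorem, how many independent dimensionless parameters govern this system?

There are 5 variables and 3 base dimensions (M, L, T).
The dimension matrix has rank 3.
Independent dimensionless groups: 5 − 3 = 2.

2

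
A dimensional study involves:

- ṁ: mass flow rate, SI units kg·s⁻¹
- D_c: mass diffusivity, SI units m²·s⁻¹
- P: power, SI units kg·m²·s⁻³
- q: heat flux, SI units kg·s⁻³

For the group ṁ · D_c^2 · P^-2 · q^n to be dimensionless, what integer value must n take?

1

Balance the M exponent: (1)·n from q, plus (1) + 2·(0) − 2·(1) = -1 from the rest, must sum to zero.
n − 1 = 0, so n = 1.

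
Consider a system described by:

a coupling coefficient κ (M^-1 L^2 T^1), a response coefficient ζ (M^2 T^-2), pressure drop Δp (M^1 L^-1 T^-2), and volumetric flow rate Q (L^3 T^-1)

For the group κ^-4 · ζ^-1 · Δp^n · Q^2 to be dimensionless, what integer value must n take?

Balance the M exponent: (1)·n from Δp, plus −4·(-1) − (2) + 2·(0) = 2 from the rest, must sum to zero.
n + 2 = 0, so n = -2.

-2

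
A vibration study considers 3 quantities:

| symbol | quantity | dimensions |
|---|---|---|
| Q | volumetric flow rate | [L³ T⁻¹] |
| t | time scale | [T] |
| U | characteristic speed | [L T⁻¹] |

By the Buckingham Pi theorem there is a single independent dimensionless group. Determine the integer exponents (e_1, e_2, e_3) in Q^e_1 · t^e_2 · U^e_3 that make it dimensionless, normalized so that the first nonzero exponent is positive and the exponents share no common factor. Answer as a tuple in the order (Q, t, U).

(1, -2, -3)

L: e_1·(3) + e_2·(0) + e_3·(1) = 0
T: e_1·(-1) + e_2·(1) + e_3·(-1) = 0
Solving this homogeneous linear system for the smallest-integer solution (first nonzero entry positive) gives (1, -2, -3).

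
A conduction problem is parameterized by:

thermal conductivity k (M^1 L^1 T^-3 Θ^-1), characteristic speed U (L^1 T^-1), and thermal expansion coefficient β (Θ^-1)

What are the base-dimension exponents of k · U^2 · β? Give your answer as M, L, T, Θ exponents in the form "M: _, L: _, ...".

Collect each base-dimension exponent across the product:
  M: (1) + 2·(0) + (0) = 1
  L: (1) + 2·(1) + (0) = 3
  T: (-3) + 2·(-1) + (0) = -5
  Θ: (-1) + 2·(0) + (-1) = -2
So the dimensions are [M L³ T⁻⁵ Θ⁻²].

M: 1, L: 3, T: -5, Θ: -2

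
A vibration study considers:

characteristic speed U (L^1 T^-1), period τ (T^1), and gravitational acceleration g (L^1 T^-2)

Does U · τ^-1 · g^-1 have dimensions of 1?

Sum the exponent of each base dimension across the product:
  L: [U]_L − [τ]_L − [g]_L = (1) − (0) − (1) = 0
  T: [U]_T − [τ]_T − [g]_T = (-1) − (1) − (-2) = 0
All base exponents vanish — dimensionless.

yes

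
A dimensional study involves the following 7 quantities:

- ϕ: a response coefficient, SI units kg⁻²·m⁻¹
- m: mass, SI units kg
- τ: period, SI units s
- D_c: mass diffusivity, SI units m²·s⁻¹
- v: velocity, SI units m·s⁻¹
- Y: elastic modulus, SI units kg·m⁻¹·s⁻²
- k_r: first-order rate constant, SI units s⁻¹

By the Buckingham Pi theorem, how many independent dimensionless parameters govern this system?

4

There are 7 variables and 3 base dimensions (M, L, T).
The dimension matrix has rank 3.
Independent dimensionless groups: 7 − 3 = 4.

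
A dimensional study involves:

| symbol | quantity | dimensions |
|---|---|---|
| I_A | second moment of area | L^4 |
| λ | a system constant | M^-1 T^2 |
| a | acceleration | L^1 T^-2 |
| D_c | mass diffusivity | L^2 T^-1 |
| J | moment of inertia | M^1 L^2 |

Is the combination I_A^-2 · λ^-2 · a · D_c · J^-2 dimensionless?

Sum the exponent of each base dimension across the product:
  M: −2·[I_A]_M − 2·[λ]_M + [a]_M + [D_c]_M − 2·[J]_M = −2·(0) − 2·(-1) + (0) + (0) − 2·(1) = 0
  L: −2·[I_A]_L − 2·[λ]_L + [a]_L + [D_c]_L − 2·[J]_L = −2·(4) − 2·(0) + (1) + (2) − 2·(2) = -9
  T: −2·[I_A]_T − 2·[λ]_T + [a]_T + [D_c]_T − 2·[J]_T = −2·(0) − 2·(2) + (-2) + (-1) − 2·(0) = -7
Net dimensions [L⁻⁹ T⁻⁷] ≠ [1] — not dimensionless.

no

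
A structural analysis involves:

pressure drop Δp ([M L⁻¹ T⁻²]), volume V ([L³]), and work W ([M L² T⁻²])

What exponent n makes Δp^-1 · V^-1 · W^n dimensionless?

Balance the M exponent: (1)·n from W, plus −(1) − (0) = -1 from the rest, must sum to zero.
n − 1 = 0, so n = 1.

1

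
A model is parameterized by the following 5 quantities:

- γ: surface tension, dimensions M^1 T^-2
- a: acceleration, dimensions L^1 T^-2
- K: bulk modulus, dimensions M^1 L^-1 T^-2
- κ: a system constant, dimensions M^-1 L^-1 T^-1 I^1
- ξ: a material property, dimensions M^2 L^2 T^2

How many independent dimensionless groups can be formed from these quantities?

There are 5 variables and 4 base dimensions (M, L, T, I).
The dimension matrix has rank 4.
Independent dimensionless groups: 5 − 4 = 1.

1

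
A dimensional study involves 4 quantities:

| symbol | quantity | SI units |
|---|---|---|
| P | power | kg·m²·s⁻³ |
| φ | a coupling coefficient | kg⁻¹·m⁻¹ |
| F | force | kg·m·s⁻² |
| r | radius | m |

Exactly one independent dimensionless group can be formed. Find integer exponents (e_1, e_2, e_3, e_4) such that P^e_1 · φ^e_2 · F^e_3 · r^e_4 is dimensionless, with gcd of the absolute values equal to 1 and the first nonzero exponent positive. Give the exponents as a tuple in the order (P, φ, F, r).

(2, -1, -3, -2)

M: e_1·(1) + e_2·(-1) + e_3·(1) + e_4·(0) = 0
L: e_1·(2) + e_2·(-1) + e_3·(1) + e_4·(1) = 0
T: e_1·(-3) + e_2·(0) + e_3·(-2) + e_4·(0) = 0
Solving this homogeneous linear system for the smallest-integer solution (first nonzero entry positive) gives (2, -1, -3, -2).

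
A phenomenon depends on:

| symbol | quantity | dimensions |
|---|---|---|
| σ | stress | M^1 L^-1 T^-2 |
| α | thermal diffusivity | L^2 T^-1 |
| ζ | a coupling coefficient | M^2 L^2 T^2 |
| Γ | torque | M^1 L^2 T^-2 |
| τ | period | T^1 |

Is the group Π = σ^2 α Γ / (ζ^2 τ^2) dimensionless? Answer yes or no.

no

Sum the exponent of each base dimension across the product:
  M: 2·[σ]_M + [α]_M − 2·[ζ]_M + [Γ]_M − 2·[τ]_M = 2·(1) + (0) − 2·(2) + (1) − 2·(0) = -1
  L: 2·[σ]_L + [α]_L − 2·[ζ]_L + [Γ]_L − 2·[τ]_L = 2·(-1) + (2) − 2·(2) + (2) − 2·(0) = -2
  T: 2·[σ]_T + [α]_T − 2·[ζ]_T + [Γ]_T − 2·[τ]_T = 2·(-2) + (-1) − 2·(2) + (-2) − 2·(1) = -13
Net dimensions [M⁻¹ L⁻² T⁻¹³] ≠ [1] — not dimensionless.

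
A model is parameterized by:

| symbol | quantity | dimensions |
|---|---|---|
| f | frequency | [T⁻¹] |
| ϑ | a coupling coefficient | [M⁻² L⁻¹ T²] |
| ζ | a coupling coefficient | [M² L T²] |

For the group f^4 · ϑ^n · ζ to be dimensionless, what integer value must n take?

Balance the M exponent: (-2)·n from ϑ, plus 4·(0) + (2) = 2 from the rest, must sum to zero.
-2n + 2 = 0, so n = 1.

1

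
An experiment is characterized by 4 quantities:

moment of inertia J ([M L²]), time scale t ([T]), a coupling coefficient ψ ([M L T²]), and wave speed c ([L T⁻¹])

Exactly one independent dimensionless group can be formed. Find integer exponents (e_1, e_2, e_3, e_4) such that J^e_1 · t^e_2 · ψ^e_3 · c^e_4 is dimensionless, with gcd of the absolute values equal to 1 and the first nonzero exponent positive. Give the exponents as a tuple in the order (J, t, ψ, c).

M: e_1·(1) + e_2·(0) + e_3·(1) + e_4·(0) = 0
L: e_1·(2) + e_2·(0) + e_3·(1) + e_4·(1) = 0
T: e_1·(0) + e_2·(1) + e_3·(2) + e_4·(-1) = 0
Solving this homogeneous linear system for the smallest-integer solution (first nonzero entry positive) gives (1, 1, -1, -1).

(1, 1, -1, -1)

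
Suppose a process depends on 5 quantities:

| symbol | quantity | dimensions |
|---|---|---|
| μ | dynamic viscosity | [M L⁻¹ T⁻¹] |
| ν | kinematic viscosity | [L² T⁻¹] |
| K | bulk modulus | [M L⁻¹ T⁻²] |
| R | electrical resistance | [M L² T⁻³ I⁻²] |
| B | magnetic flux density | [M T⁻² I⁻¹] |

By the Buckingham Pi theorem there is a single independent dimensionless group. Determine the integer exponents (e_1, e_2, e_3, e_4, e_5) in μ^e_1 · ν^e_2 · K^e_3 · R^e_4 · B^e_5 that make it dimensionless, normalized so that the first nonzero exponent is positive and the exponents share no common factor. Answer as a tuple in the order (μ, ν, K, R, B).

M: e_1·(1) + e_2·(0) + e_3·(1) + e_4·(1) + e_5·(1) = 0
L: e_1·(-1) + e_2·(2) + e_3·(-1) + e_4·(2) + e_5·(0) = 0
T: e_1·(-1) + e_2·(-1) + e_3·(-2) + e_4·(-3) + e_5·(-2) = 0
I: e_1·(0) + e_2·(0) + e_3·(0) + e_4·(-2) + e_5·(-1) = 0
Solving this homogeneous linear system for the smallest-integer solution (first nonzero entry positive) gives (1, -1, 1, 2, -4).

(1, -1, 1, 2, -4)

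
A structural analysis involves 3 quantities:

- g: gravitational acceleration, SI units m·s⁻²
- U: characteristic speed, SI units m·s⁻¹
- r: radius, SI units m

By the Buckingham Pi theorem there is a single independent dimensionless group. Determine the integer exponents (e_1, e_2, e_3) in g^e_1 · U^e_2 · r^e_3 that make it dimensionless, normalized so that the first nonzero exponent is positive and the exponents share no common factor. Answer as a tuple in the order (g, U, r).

(1, -2, 1)

L: e_1·(1) + e_2·(1) + e_3·(1) = 0
T: e_1·(-2) + e_2·(-1) + e_3·(0) = 0
Solving this homogeneous linear system for the smallest-integer solution (first nonzero entry positive) gives (1, -2, 1).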